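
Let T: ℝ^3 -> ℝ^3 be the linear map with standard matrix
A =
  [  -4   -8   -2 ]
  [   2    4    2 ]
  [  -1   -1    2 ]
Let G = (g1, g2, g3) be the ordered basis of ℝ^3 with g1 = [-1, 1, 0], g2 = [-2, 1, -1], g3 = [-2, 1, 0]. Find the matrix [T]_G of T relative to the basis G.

[[0, -2, 0], [0, 1, -1], [2, -1, 1]]

Let P have columns g1, ..., g3. Then [T]_G = P^(-1) A P.
Here det P = 1, so P^(-1) is integer; computing A P first and then P^(-1)(A P) gives [[0, -2, 0], [0, 1, -1], [2, -1, 1]].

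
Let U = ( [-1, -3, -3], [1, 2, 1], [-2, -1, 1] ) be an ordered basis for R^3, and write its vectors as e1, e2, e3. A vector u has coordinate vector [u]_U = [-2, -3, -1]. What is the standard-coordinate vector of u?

[1, 1, 2]

By definition u = -2e1 - 3e2 - e3.
Summing componentwise gives [1, 1, 2].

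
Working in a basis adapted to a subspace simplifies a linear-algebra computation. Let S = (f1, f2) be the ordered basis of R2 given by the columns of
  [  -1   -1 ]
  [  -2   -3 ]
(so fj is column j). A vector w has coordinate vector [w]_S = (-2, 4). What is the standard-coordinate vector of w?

(-2, -8)

w = M [w]_S, where M has columns f1, f2.
Carrying out the matrix-vector product, w = (-2, -8).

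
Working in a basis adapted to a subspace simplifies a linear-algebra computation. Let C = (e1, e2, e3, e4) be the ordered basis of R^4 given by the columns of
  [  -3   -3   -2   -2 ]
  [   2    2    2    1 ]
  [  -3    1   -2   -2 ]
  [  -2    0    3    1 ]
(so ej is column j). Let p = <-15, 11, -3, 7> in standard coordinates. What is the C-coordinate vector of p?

Write p = c_1 e1 + ... + c_4 e4 and solve for the c_i.
Solving this 4x4 system gives c = (0, 3, 2, 1).
Check: 0·e1 + 3e2 + 2e3 + e4 = <-15, 11, -3, 7>.

<0, 3, 2, 1>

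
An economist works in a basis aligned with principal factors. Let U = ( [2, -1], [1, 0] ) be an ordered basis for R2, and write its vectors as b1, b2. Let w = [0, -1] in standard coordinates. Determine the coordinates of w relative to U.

We seek scalars with c_1 b1 + c_2 b2 = w; equivalently solve M c = w where the columns of M are b1, b2.
System: 2c_1 + c_2 = 0, -c_1 + 0c_2 = -1; solving gives c_1 = 1, c_2 = -2.
Check: b1 - 2b2 = [0, -1].

[1, -2]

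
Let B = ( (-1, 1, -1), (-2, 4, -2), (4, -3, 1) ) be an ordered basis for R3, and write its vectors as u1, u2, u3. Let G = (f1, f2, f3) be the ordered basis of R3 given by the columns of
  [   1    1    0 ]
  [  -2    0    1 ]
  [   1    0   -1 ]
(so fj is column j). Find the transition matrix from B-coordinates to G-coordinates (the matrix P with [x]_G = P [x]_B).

[[0, -2, 2], [-1, 0, 2], [1, 0, 1]]

Column j of P is [uj]_G, since P maps B-coordinates to G-coordinates.
Expressing u1 in G: u1 = 0·f1 - f2 + f3, so column 1 of P is (0, -1, 1).
Doing the same for each uj gives P = [[0, -2, 2], [-1, 0, 2], [1, 0, 1]].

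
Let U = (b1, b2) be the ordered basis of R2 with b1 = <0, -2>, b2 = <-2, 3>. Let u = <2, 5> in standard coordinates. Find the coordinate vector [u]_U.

We seek scalars with c_1 b1 + c_2 b2 = u; equivalently solve M c = u where the columns of M are b1, b2.
System: 0c_1 - 2c_2 = 2, -2c_1 + 3c_2 = 5; solving gives c_1 = -4, c_2 = -1.
Check: -4b1 - b2 = <2, 5>.

<-4, -1>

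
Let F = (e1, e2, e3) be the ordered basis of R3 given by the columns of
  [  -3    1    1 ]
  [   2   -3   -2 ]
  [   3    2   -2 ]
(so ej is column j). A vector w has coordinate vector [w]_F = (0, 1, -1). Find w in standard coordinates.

(0, -1, 4)

By definition w = 0·e1 + e2 - e3.
Summing componentwise gives (0, -1, 4).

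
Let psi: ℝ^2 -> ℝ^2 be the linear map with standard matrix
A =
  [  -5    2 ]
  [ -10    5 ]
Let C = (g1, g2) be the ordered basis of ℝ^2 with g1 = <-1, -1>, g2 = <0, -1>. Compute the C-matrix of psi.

[[-3, 2], [-2, 3]]

The j-th column of [psi]_C is [psi(gj)]_C.
psi(g1) = A g1 = <3, 5> = -3g1 - 2g2, so column 1 is <-3, -2>.
Repeating for g2 and assembling the columns gives [[-3, 2], [-2, 3]].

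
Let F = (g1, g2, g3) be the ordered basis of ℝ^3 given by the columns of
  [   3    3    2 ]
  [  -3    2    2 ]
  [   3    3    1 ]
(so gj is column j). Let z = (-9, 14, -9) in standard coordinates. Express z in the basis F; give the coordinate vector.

(-4, 1, 0)

Write z = c_1 g1 + ... + c_3 g3 and solve for the c_i.
Solving this 3x3 system gives c = (-4, 1, 0).
Check: -4g1 + g2 + 0·g3 = (-9, 14, -9).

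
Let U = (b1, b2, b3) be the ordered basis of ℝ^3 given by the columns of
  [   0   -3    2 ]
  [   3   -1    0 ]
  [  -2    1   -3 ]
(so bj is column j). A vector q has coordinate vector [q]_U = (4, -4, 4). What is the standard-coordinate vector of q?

By definition q = 4b1 - 4b2 + 4b3.
Summing componentwise gives (20, 16, -24).

(20, 16, -24)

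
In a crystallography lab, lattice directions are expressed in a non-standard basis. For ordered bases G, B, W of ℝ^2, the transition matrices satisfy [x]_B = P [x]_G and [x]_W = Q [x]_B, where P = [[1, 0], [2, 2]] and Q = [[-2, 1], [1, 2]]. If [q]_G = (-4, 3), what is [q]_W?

First [q]_B = P [q]_G = (-4, -2).
Then [q]_W = Q [q]_B = (6, -8).

(6, -8)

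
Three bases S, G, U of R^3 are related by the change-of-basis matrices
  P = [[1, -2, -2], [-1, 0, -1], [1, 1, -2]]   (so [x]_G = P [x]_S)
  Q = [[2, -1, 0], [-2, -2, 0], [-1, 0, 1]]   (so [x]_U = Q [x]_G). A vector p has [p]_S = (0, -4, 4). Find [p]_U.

Apply P to get G-coordinates (0, -4, -12), then Q to get U-coordinates.
The result is [p]_U = (4, 8, -12).

(4, 8, -12)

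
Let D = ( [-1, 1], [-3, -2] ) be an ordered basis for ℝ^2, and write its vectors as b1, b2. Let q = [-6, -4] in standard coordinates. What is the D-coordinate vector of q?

We seek scalars with c_1 b1 + c_2 b2 = q; equivalently solve M c = q where the columns of M are b1, b2.
System: -c_1 - 3c_2 = -6, c_1 - 2c_2 = -4; solving gives c_1 = 0, c_2 = 2.
Check: 0·b1 + 2b2 = [-6, -4].

[0, 2]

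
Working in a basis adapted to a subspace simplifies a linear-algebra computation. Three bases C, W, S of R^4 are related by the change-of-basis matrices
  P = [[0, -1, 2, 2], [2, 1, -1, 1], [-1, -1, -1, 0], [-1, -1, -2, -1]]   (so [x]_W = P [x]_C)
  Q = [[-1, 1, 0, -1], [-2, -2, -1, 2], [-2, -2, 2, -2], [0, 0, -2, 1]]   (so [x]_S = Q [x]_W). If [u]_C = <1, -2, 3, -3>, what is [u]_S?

Composing the changes, [u]_S = Q P [u]_C.
Q P = [[3, 3, -1, 0], [-5, -1, -5, -8], [-4, 0, 0, -4], [1, 1, 0, -1]]; applying this to <1, -2, 3, -3> gives <-6, 6, 8, 2>.

<-6, 6, 8, 2>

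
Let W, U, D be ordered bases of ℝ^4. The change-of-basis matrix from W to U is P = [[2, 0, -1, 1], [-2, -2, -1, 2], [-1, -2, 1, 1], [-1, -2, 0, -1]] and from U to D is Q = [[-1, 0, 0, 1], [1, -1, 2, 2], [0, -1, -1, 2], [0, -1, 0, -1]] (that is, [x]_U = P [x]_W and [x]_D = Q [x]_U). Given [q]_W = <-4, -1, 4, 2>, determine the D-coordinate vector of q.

<14, 12, -14, -14>

Composing the changes, [q]_D = Q P [q]_W.
Q P = [[-3, -2, 1, -2], [0, -6, 2, -1], [1, 0, 0, -5], [3, 4, 1, -1]]; applying this to <-4, -1, 4, 2> gives <14, 12, -14, -14>.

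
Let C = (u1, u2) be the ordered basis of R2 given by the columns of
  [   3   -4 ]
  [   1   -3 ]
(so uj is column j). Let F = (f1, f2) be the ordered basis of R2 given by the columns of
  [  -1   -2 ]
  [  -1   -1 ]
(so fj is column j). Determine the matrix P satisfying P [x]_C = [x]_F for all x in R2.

[[1, 2], [-2, 1]]

Let M have columns uj and N have columns fj. Then for every x, N [x]_F = x = M [x]_C, so P = N^(-1) M.
Since det N = -1, N^(-1) has integer entries; multiplying gives P = [[1, 2], [-2, 1]].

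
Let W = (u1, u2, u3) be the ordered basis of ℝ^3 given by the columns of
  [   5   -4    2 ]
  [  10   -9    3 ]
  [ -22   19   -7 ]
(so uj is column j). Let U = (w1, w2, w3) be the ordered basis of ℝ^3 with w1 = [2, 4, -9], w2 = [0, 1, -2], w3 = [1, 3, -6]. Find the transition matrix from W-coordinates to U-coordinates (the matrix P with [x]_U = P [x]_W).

Column j of P is [uj]_U, since P maps W-coordinates to U-coordinates.
Expressing u1 in U: u1 = 2w1 - w2 + w3, so column 1 of P is [2, -1, 1].
Doing the same for each uj gives P = [[2, -1, 1], [-1, 1, -1], [1, -2, 0]].

[[2, -1, 1], [-1, 1, -1], [1, -2, 0]]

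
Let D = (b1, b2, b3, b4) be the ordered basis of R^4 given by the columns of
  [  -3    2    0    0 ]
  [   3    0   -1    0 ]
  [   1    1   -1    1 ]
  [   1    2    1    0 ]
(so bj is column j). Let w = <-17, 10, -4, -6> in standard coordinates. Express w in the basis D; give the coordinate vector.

<3, -4, -1, -4>

Write w = c_1 b1 + ... + c_4 b4 and solve for the c_i.
Gaussian elimination on [M | w] yields c = (3, -4, -1, -4).
Check: 3b1 - 4b2 - b3 - 4b4 = <-17, 10, -4, -6>.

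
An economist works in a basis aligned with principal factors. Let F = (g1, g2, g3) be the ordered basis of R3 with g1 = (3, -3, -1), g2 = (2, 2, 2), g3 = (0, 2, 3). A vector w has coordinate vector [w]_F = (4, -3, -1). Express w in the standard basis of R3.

(6, -20, -13)

By definition w = 4g1 - 3g2 - g3.
Summing componentwise gives (6, -20, -13).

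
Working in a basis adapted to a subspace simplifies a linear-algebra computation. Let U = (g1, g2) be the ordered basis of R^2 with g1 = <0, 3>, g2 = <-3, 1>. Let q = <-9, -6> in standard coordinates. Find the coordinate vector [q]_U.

<-3, 3>

We seek scalars with c_1 g1 + c_2 g2 = q; equivalently solve M c = q where the columns of M are g1, g2.
System: 0c_1 - 3c_2 = -9, 3c_1 + c_2 = -6; solving gives c_1 = -3, c_2 = 3.
Check: -3g1 + 3g2 = <-9, -6>.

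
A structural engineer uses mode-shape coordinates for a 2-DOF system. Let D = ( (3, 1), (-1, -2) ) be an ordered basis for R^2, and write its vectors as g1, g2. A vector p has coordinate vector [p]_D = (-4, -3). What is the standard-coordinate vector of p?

p = M [p]_D, where M has columns g1, g2.
Carrying out the matrix-vector product, p = (-9, 2).

(-9, 2)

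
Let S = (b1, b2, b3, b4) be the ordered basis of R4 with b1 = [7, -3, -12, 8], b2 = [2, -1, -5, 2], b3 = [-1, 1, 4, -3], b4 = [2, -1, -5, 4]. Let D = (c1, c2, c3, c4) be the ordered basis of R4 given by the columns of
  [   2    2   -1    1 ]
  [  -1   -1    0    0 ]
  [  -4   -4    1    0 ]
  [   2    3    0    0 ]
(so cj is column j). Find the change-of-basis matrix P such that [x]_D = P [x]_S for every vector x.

[[1, 1, 0, -1], [2, 0, -1, 2], [0, -1, 0, -1], [1, -1, 1, -1]]

Column j of P is [bj]_D, since P maps S-coordinates to D-coordinates.
Expressing b1 in D: b1 = c1 + 2c2 + 0·c3 + c4, so column 1 of P is [1, 2, 0, 1].
Doing the same for each bj gives P = [[1, 1, 0, -1], [2, 0, -1, 2], [0, -1, 0, -1], [1, -1, 1, -1]].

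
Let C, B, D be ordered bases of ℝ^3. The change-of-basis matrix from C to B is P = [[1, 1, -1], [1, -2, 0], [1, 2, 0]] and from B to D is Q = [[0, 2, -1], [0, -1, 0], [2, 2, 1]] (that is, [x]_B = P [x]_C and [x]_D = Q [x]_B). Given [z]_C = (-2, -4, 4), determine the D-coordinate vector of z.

First [z]_B = P [z]_C = (-10, 6, -10).
Then [z]_D = Q [z]_B = (22, -6, -18).

(22, -6, -18)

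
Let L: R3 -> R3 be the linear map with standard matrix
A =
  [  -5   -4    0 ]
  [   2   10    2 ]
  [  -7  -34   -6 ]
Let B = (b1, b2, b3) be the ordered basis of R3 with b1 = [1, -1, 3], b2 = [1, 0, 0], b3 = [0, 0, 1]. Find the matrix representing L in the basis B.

[[2, -2, -2], [-3, -3, 2], [3, -1, 0]]

Let P have columns b1, ..., b3. Then [L]_B = P^(-1) A P.
Here det P = 1, so P^(-1) is integer; computing A P first and then P^(-1)(A P) gives [[2, -2, -2], [-3, -3, 2], [3, -1, 0]].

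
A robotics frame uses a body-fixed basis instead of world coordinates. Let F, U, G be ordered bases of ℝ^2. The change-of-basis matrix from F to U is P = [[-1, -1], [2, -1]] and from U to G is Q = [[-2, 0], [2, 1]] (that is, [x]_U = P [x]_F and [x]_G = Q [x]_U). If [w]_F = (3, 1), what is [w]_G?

(8, -3)

Apply P to get U-coordinates (-4, 5), then Q to get G-coordinates.
The result is [w]_G = (8, -3).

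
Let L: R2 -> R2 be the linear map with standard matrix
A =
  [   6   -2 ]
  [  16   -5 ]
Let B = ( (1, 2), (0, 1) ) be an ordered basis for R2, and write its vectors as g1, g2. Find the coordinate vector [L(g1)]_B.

(2, 2)

Compute L(g1) = A g1 = (2, 6) in standard coordinates.
Then write this in B-coordinates: solve for y in y_1 g1 + y_2 g2 = (2, 6).
This gives y = (2, 2), which is column 1 of [L]_B.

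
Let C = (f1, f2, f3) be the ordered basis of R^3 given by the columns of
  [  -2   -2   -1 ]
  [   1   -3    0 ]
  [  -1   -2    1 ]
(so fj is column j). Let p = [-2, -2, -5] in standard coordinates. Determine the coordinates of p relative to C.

Write p = c_1 f1 + ... + c_3 f3 and solve for the c_i.
Row-reducing the augmented matrix [M | p] gives c = (1, 1, -2).
Check: f1 + f2 - 2f3 = [-2, -2, -5].

[1, 1, -2]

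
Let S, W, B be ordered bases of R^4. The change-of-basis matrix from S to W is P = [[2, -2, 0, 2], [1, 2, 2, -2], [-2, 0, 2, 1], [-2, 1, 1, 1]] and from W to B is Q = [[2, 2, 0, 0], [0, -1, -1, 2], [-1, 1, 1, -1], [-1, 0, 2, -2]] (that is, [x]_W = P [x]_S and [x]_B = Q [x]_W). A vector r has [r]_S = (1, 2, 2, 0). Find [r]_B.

First [r]_W = P [r]_S = (-2, 9, 2, 2).
Then [r]_B = Q [r]_W = (14, -7, 11, 2).

(14, -7, 11, 2)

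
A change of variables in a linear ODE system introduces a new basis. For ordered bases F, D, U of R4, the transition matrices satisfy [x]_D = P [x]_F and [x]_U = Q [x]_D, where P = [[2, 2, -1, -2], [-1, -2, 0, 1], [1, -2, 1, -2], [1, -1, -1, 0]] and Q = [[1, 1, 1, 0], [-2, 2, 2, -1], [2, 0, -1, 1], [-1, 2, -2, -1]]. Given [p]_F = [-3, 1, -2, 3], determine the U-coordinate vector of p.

[-17, 0, -5, 44]

First [p]_D = P [p]_F = [-8, 4, -13, -2].
Then [p]_U = Q [p]_D = [-17, 0, -5, 44].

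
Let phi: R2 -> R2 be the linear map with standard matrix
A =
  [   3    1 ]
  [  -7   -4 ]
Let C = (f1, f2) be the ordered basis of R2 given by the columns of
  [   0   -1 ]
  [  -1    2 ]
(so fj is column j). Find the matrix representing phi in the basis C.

The j-th column of [phi]_C is [phi(fj)]_C.
phi(f1) = A f1 = <-1, 4> = -2f1 + f2, so column 1 is <-2, 1>.
Repeating for f2 and assembling the columns gives [[-2, 3], [1, 1]].

[[-2, 3], [1, 1]]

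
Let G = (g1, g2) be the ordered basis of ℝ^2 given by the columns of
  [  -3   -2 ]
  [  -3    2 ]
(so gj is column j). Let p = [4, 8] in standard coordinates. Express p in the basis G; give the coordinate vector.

[-2, 1]

Write p = c_1 g1 + c_2 g2 and solve for the c_i.
System: -3c_1 - 2c_2 = 4, -3c_1 + 2c_2 = 8; solving gives c_1 = -2, c_2 = 1.
Check: -2g1 + g2 = [4, 8].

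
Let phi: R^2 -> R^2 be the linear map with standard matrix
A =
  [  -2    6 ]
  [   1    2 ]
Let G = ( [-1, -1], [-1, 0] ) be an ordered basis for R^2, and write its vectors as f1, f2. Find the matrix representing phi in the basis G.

[[3, 1], [1, -3]]

With P the matrix whose columns are f1, f2, [phi]_G = P^(-1) A P.
Column by column: phi(f1) = A f1 = [-4, -3]; its G-coordinates [3, 1] give column 1.
Continuing for each basis vector yields [phi]_G = [[3, 1], [1, -3]].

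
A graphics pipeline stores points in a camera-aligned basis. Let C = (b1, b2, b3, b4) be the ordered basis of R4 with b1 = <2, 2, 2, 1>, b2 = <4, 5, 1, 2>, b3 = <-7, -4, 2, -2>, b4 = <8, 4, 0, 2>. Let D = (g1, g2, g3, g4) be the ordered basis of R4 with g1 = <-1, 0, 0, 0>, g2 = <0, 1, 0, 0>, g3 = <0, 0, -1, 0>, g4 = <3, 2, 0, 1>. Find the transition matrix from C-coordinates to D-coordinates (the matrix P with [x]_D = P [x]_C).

Let M have columns bj and N have columns gj. Then for every x, N [x]_D = x = M [x]_C, so P = N^(-1) M.
Since det N = 1, N^(-1) has integer entries; multiplying gives P = [[1, 2, 1, -2], [0, 1, 0, 0], [-2, -1, -2, 0], [1, 2, -2, 2]].

[[1, 2, 1, -2], [0, 1, 0, 0], [-2, -1, -2, 0], [1, 2, -2, 2]]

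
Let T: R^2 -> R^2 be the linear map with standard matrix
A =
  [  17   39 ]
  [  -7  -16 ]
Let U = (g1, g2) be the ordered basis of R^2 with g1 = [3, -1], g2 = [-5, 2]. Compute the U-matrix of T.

With P the matrix whose columns are g1, g2, [T]_U = P^(-1) A P.
Column by column: T(g1) = A g1 = [12, -5]; its U-coordinates [-1, -3] give column 1.
Continuing for each basis vector yields [T]_U = [[-1, 1], [-3, 2]].

[[-1, 1], [-3, 2]]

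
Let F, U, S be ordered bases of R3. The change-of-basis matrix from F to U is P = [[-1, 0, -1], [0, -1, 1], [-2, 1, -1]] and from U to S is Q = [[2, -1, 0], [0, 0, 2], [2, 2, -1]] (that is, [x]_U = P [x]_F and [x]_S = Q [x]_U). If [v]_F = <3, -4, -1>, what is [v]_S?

<-7, -18, 11>

Composing the changes, [v]_S = Q P [v]_F.
Q P = [[-2, 1, -3], [-4, 2, -2], [0, -3, 1]]; applying this to <3, -4, -1> gives <-7, -18, 11>.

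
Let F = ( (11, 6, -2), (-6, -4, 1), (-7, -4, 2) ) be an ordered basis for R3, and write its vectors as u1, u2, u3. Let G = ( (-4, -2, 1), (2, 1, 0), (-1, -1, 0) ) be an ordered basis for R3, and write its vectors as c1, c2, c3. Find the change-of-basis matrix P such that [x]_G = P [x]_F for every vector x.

Let M have columns uj and N have columns cj. Then for every x, N [x]_G = x = M [x]_F, so P = N^(-1) M.
Since det N = -1, N^(-1) has integer entries; multiplying gives P = [[-2, 1, 2], [1, 0, 1], [-1, 2, 1]].

[[-2, 1, 2], [1, 0, 1], [-1, 2, 1]]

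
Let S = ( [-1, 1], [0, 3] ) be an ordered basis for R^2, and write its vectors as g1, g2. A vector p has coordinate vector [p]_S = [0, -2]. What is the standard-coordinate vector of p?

[0, -6]

p = M [p]_S, where M has columns g1, g2.
Carrying out the matrix-vector product, p = [0, -6].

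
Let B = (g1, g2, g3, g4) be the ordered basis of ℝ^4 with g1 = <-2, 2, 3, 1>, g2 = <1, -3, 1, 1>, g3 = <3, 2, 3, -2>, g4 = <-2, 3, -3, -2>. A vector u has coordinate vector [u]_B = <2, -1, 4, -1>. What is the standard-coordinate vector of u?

The coordinates say u = 2g1 - g2 + 4g3 - g4; adding the scaled basis vectors gives <9, 12, 20, -5>.

<9, 12, 20, -5>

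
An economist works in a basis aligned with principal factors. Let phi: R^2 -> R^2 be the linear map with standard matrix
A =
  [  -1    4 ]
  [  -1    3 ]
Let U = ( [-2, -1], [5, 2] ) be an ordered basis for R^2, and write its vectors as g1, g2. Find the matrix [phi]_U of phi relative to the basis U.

With P the matrix whose columns are g1, g2, [phi]_U = P^(-1) A P.
Column by column: phi(g1) = A g1 = [-2, -1]; its U-coordinates [1, 0] give column 1.
Continuing for each basis vector yields [phi]_U = [[1, 1], [0, 1]].

[[1, 1], [0, 1]]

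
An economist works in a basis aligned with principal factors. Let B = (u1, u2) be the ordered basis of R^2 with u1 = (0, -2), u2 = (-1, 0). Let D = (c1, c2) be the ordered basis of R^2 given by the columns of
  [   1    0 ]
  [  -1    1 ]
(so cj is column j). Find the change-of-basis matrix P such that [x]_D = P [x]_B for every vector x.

Let M have columns uj and N have columns cj. Then for every x, N [x]_D = x = M [x]_B, so P = N^(-1) M.
Since det N = 1, N^(-1) has integer entries; multiplying gives P = [[0, -1], [-2, -1]].

[[0, -1], [-2, -1]]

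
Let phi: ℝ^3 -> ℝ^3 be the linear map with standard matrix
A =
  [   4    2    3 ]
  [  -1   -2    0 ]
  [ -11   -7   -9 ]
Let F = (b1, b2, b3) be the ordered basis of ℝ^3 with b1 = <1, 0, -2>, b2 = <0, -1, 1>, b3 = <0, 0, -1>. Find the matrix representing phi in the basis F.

[[-2, 1, -3], [1, -2, 0], [-2, -2, -3]]

The j-th column of [phi]_F is [phi(bj)]_F.
phi(b1) = A b1 = <-2, -1, 7> = -2b1 + b2 - 2b3, so column 1 is <-2, 1, -2>.
Repeating for b2, b3 and assembling the columns gives [[-2, 1, -3], [1, -2, 0], [-2, -2, -3]].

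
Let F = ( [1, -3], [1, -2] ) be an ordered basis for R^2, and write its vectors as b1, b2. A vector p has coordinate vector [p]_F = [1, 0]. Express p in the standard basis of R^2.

The coordinates say p = b1 + 0·b2; adding the scaled basis vectors gives [1, -3].

[1, -3]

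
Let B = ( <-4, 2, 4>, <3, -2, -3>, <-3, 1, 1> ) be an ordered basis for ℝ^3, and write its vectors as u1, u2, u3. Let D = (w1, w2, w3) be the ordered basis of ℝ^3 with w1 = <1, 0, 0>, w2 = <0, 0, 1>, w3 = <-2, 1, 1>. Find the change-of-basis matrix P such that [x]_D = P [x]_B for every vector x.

Let M have columns uj and N have columns wj. Then for every x, N [x]_D = x = M [x]_B, so P = N^(-1) M.
Since det N = -1, N^(-1) has integer entries; multiplying gives P = [[0, -1, -1], [2, -1, 0], [2, -2, 1]].

[[0, -1, -1], [2, -1, 0], [2, -2, 1]]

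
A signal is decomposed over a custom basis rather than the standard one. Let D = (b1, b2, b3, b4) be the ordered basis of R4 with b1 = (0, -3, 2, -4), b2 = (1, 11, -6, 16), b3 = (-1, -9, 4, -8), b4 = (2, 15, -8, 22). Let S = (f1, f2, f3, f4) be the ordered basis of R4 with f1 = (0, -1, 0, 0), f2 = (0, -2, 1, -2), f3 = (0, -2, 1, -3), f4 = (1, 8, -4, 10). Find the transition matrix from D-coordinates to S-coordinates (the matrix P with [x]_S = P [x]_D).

[[-1, 1, 1, 1], [2, 0, 2, 2], [0, -2, -2, -2], [0, 1, -1, 2]]

Column j of P is [bj]_S, since P maps D-coordinates to S-coordinates.
Expressing b1 in S: b1 = -f1 + 2f2 + 0·f3 + 0·f4, so column 1 of P is (-1, 2, 0, 0).
Doing the same for each bj gives P = [[-1, 1, 1, 1], [2, 0, 2, 2], [0, -2, -2, -2], [0, 1, -1, 2]].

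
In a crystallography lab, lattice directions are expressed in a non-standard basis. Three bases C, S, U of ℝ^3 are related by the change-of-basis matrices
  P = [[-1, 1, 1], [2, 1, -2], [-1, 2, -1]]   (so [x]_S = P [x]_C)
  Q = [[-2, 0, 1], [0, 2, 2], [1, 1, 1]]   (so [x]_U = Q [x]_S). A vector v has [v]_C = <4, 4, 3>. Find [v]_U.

<-5, 14, 10>

Apply P to get S-coordinates <3, 6, 1>, then Q to get U-coordinates.
The result is [v]_U = <-5, 14, 10>.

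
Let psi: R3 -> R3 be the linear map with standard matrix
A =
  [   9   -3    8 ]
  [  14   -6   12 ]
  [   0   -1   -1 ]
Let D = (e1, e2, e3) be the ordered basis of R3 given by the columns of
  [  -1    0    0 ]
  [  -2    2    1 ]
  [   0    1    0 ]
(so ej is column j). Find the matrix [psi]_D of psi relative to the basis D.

[[3, -2, 3], [2, -3, -1], [0, 2, 2]]

Let P have columns e1, ..., e3. Then [psi]_D = P^(-1) A P.
Here det P = 1, so P^(-1) is integer; computing A P first and then P^(-1)(A P) gives [[3, -2, 3], [2, -3, -1], [0, 2, 2]].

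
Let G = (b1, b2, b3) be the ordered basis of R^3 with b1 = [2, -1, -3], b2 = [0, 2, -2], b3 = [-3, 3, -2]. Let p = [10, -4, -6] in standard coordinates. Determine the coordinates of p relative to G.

[2, 2, -2]

[p]_G is the unique c with M c = p, where M has columns b1, ..., b3.
Solving this 3x3 system gives c = (2, 2, -2).
Check: 2b1 + 2b2 - 2b3 = [10, -4, -6].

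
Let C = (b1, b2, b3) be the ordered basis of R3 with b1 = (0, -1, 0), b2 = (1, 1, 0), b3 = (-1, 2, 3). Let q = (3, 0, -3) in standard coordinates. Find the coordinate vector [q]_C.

(0, 2, -1)

[q]_C is the unique c with M c = q, where M has columns b1, ..., b3.
Solving this 3x3 system gives c = (0, 2, -1).
Check: 0·b1 + 2b2 - b3 = (3, 0, -3).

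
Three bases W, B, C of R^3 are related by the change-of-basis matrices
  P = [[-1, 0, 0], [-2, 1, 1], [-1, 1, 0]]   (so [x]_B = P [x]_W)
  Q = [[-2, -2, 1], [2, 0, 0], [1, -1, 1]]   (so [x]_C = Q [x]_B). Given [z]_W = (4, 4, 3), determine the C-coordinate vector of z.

(10, -8, -3)

Apply P to get B-coordinates (-4, -1, 0), then Q to get C-coordinates.
The result is [z]_C = (10, -8, -3).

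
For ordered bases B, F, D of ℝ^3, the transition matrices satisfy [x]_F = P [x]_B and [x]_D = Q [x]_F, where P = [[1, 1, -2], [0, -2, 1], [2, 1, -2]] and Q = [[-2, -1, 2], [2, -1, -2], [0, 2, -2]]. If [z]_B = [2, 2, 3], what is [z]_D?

Apply P to get F-coordinates [-2, -1, 0], then Q to get D-coordinates.
The result is [z]_D = [5, -3, -2].

[5, -3, -2]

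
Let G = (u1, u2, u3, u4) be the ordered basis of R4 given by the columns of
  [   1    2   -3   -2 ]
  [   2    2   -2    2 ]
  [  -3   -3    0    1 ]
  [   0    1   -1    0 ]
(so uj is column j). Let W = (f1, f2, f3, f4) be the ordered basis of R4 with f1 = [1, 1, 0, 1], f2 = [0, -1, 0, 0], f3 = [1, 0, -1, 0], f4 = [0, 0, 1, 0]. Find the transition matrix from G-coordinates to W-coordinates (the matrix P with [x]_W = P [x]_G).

Take x = uj: its G-coordinates are the j-th standard unit vector, so P e_j — column j of P — equals [uj]_W.
u1 = 0·f1 - 2f2 + f3 - 2f4, giving column 1 = [0, -2, 1, -2]; repeating for each j gives P = [[0, 1, -1, 0], [-2, -1, 1, -2], [1, 1, -2, -2], [-2, -2, -2, -1]].

[[0, 1, -1, 0], [-2, -1, 1, -2], [1, 1, -2, -2], [-2, -2, -2, -1]]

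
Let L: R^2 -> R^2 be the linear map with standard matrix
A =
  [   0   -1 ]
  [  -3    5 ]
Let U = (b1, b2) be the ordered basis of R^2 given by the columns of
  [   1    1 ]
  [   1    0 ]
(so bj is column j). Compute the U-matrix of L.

The j-th column of [L]_U is [L(bj)]_U.
L(b1) = A b1 = <-1, 2> = 2b1 - 3b2, so column 1 is <2, -3>.
Repeating for b2 and assembling the columns gives [[2, -3], [-3, 3]].

[[2, -3], [-3, 3]]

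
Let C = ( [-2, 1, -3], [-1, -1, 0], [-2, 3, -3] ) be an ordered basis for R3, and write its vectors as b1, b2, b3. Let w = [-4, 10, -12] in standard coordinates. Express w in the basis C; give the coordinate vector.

[3, -4, 1]

We seek scalars with c_1 b1 + ... + c_3 b3 = w; equivalently solve M c = w where the columns of M are b1, ..., b3.
Row-reducing the augmented matrix [M | w] gives c = (3, -4, 1).
Check: 3b1 - 4b2 + b3 = [-4, 10, -12].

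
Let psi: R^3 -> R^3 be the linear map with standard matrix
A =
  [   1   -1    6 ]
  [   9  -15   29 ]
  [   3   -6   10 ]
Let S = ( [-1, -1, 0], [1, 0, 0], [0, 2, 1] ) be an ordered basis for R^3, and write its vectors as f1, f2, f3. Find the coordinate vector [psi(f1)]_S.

Column 1 of [psi]_S is the S-coordinate vector of psi(f1).
In standard coordinates psi(f1) = A f1 = [0, 6, 3].
Converting to S: [0, 6, 3] = 0·f1 + 0·f2 + 3f3, so the coordinate vector is [0, 0, 3].

[0, 0, 3]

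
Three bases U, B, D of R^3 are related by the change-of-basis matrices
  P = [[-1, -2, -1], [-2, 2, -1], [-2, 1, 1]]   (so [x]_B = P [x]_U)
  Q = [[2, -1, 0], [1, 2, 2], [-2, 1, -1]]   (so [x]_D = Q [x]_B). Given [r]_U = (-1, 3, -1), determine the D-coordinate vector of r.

Composing the changes, [r]_D = Q P [r]_U.
Q P = [[0, -6, -1], [-9, 4, -1], [2, 5, 0]]; applying this to (-1, 3, -1) gives (-17, 22, 13).

(-17, 22, 13)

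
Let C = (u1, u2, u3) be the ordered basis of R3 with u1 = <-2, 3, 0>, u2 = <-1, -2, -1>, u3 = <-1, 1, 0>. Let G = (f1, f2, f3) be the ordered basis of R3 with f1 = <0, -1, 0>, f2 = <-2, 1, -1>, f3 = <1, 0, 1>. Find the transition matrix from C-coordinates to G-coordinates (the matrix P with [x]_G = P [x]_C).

[[-1, 2, 0], [2, 0, 1], [2, -1, 1]]

Let M have columns uj and N have columns fj. Then for every x, N [x]_G = x = M [x]_C, so P = N^(-1) M.
Since det N = -1, N^(-1) has integer entries; multiplying gives P = [[-1, 2, 0], [2, 0, 1], [2, -1, 1]].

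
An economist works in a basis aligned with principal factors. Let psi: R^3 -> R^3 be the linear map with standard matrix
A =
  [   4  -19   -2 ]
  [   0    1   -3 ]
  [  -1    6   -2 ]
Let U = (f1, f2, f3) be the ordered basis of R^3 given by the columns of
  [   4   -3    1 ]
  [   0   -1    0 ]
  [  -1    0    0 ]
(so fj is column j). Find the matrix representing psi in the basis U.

With P the matrix whose columns are f1, ..., f3, [psi]_U = P^(-1) A P.
Column by column: psi(f1) = A f1 = [18, 3, -2]; its U-coordinates [2, -3, 1] give column 1.
Continuing for each basis vector yields [psi]_U = [[2, 3, 1], [-3, 1, 0], [1, -2, 0]].

[[2, 3, 1], [-3, 1, 0], [1, -2, 0]]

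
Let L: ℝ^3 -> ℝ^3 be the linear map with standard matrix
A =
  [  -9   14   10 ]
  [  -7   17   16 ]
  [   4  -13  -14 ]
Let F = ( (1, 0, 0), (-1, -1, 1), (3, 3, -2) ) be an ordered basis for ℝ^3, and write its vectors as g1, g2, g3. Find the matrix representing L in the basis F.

[[-2, -1, -3], [-2, -3, -1], [-3, 1, -1]]

The j-th column of [L]_F is [L(gj)]_F.
L(g1) = A g1 = (-9, -7, 4) = -2g1 - 2g2 - 3g3, so column 1 is (-2, -2, -3).
Repeating for g2, g3 and assembling the columns gives [[-2, -1, -3], [-2, -3, -1], [-3, 1, -1]].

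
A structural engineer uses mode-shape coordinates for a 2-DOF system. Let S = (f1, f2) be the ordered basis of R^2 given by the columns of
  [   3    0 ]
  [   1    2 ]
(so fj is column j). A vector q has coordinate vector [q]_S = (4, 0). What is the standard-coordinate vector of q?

q = M [q]_S, where M has columns f1, f2.
Carrying out the matrix-vector product, q = (12, 4).

(12, 4)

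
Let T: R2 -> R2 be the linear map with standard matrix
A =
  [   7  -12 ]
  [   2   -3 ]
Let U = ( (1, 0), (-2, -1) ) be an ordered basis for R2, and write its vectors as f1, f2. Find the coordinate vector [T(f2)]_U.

(0, 1)

Column 2 of [T]_U is the U-coordinate vector of T(f2).
In standard coordinates T(f2) = A f2 = (-2, -1).
Converting to U: (-2, -1) = 0·f1 + f2, so the coordinate vector is (0, 1).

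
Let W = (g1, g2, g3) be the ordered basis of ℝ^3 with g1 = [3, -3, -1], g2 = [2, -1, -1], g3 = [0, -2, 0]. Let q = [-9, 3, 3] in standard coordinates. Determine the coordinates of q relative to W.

Write q = c_1 g1 + ... + c_3 g3 and solve for the c_i.
Gaussian elimination on [M | q] yields c = (-3, 0, 3).
Check: -3g1 + 0·g2 + 3g3 = [-9, 3, 3].

[-3, 0, 3]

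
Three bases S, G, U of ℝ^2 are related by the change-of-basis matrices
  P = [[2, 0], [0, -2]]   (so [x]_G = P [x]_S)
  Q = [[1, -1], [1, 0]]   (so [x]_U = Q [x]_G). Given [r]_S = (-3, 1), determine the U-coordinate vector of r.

(-4, -6)

Apply P to get G-coordinates (-6, -2), then Q to get U-coordinates.
The result is [r]_U = (-4, -6).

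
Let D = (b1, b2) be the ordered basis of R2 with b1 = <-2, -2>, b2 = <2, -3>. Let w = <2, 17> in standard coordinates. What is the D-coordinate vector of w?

We seek scalars with c_1 b1 + c_2 b2 = w; equivalently solve M c = w where the columns of M are b1, b2.
System: -2c_1 + 2c_2 = 2, -2c_1 - 3c_2 = 17; solving gives c_1 = -4, c_2 = -3.
Check: -4b1 - 3b2 = <2, 17>.

<-4, -3>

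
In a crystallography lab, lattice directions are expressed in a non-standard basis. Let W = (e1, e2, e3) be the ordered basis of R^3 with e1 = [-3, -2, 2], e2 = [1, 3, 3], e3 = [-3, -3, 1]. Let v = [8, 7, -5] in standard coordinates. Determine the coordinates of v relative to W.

Write v = c_1 e1 + ... + c_3 e3 and solve for the c_i.
Solving this 3x3 system gives c = (1, -1, -4).
Check: e1 - e2 - 4e3 = [8, 7, -5].

[1, -1, -4]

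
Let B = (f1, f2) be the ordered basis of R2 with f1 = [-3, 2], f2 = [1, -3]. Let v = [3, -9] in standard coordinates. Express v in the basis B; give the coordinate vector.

Write v = c_1 f1 + c_2 f2 and solve for the c_i.
System: -3c_1 + c_2 = 3, 2c_1 - 3c_2 = -9; solving gives c_1 = 0, c_2 = 3.
Check: 0·f1 + 3f2 = [3, -9].

[0, 3]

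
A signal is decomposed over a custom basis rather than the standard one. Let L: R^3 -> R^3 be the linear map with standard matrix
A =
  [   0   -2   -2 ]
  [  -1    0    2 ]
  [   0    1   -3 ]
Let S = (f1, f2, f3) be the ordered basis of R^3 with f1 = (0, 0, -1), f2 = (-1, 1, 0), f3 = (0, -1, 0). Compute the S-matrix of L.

Let P have columns f1, ..., f3. Then [L]_S = P^(-1) A P.
Here det P = -1, so P^(-1) is integer; computing A P first and then P^(-1)(A P) gives [[-3, -1, 1], [-2, 2, -2], [0, 1, -2]].

[[-3, -1, 1], [-2, 2, -2], [0, 1, -2]]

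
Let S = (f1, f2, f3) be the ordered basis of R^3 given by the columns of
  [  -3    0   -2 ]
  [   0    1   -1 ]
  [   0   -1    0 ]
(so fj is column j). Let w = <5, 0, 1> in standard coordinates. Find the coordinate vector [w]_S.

<-1, -1, -1>

We seek scalars with c_1 f1 + ... + c_3 f3 = w; equivalently solve M c = w where the columns of M are f1, ..., f3.
Solving this 3x3 system gives c = (-1, -1, -1).
Check: -f1 - f2 - f3 = <5, 0, 1>.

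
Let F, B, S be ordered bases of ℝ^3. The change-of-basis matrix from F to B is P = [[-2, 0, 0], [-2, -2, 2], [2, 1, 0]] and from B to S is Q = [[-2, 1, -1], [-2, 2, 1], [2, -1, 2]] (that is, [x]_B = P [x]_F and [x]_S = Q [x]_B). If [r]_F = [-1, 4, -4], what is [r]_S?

[-20, -30, 22]

Apply P to get B-coordinates [2, -14, 2], then Q to get S-coordinates.
The result is [r]_S = [-20, -30, 22].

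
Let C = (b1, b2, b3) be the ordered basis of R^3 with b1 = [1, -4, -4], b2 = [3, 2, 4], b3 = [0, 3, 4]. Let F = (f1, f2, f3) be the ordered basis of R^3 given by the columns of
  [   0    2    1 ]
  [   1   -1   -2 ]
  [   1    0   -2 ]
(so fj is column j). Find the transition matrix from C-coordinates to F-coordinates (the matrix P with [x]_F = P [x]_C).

Column j of P is [bj]_F, since P maps C-coordinates to F-coordinates.
Expressing b1 in F: b1 = -2f1 + 0·f2 + f3, so column 1 of P is [-2, 0, 1].
Doing the same for each bj gives P = [[-2, 2, 0], [0, 2, 1], [1, -1, -2]].

[[-2, 2, 0], [0, 2, 1], [1, -1, -2]]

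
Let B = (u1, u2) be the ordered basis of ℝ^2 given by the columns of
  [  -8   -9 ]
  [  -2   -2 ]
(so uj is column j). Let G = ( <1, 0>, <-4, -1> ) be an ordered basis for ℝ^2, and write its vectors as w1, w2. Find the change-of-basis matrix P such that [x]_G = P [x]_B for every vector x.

Take x = uj: its B-coordinates are the j-th standard unit vector, so P e_j — column j of P — equals [uj]_G.
u1 = 0·w1 + 2w2, giving column 1 = <0, 2>; repeating for each j gives P = [[0, -1], [2, 2]].

[[0, -1], [2, 2]]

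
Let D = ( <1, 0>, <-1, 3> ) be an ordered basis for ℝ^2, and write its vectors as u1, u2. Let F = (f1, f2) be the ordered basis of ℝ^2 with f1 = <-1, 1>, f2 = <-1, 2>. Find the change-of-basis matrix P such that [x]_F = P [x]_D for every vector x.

Column j of P is [uj]_F, since P maps D-coordinates to F-coordinates.
Expressing u1 in F: u1 = -2f1 + f2, so column 1 of P is <-2, 1>.
Doing the same for each uj gives P = [[-2, -1], [1, 2]].

[[-2, -1], [1, 2]]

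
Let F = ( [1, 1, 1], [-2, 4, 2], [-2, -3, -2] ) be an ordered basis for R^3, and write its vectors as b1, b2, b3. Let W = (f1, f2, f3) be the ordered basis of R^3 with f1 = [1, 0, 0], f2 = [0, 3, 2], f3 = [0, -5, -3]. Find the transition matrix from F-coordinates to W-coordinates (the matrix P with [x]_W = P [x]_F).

Take x = bj: its F-coordinates are the j-th standard unit vector, so P e_j — column j of P — equals [bj]_W.
b1 = f1 + 2f2 + f3, giving column 1 = [1, 2, 1]; repeating for each j gives P = [[1, -2, -2], [2, -2, -1], [1, -2, 0]].

[[1, -2, -2], [2, -2, -1], [1, -2, 0]]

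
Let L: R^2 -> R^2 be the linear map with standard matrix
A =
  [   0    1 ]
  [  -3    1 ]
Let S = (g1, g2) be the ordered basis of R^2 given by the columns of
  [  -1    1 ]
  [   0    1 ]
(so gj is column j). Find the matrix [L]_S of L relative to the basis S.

[[3, -3], [3, -2]]

The j-th column of [L]_S is [L(gj)]_S.
L(g1) = A g1 = [0, 3] = 3g1 + 3g2, so column 1 is [3, 3].
Repeating for g2 and assembling the columns gives [[3, -3], [3, -2]].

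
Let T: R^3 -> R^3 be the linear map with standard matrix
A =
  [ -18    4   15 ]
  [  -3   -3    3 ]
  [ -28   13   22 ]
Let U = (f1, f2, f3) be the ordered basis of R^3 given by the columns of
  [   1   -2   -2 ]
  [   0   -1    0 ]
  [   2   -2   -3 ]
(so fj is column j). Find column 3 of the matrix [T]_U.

<1, 3, 2>

Column 3 of [T]_U is the U-coordinate vector of T(f3).
In standard coordinates T(f3) = A f3 = <-9, -3, -10>.
Converting to U: <-9, -3, -10> = f1 + 3f2 + 2f3, so the coordinate vector is <1, 3, 2>.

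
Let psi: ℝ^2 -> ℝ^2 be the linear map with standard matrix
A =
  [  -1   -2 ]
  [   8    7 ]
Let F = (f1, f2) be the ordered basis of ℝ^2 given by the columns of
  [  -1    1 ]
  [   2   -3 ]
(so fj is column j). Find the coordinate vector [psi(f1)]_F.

<3, 0>

Compute psi(f1) = A f1 = <-3, 6> in standard coordinates.
Then write this in F-coordinates: solve for y in y_1 f1 + y_2 f2 = <-3, 6>.
This gives y = <3, 0>, which is column 1 of [psi]_F.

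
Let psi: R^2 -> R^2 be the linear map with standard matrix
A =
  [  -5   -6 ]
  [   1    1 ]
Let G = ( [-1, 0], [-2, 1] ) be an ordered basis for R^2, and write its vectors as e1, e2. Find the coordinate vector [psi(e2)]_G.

[-2, -1]

Column 2 of [psi]_G is the G-coordinate vector of psi(e2).
In standard coordinates psi(e2) = A e2 = [4, -1].
Converting to G: [4, -1] = -2e1 - e2, so the coordinate vector is [-2, -1].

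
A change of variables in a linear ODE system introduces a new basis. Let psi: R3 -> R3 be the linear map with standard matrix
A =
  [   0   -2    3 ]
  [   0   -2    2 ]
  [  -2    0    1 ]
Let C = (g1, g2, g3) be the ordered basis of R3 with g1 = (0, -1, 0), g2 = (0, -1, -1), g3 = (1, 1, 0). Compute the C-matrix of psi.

Let P have columns g1, ..., g3. Then [psi]_C = P^(-1) A P.
Here det P = 1, so P^(-1) is integer; computing A P first and then P^(-1)(A P) gives [[0, -2, -2], [0, 1, 2], [2, -1, -2]].

[[0, -2, -2], [0, 1, 2], [2, -1, -2]]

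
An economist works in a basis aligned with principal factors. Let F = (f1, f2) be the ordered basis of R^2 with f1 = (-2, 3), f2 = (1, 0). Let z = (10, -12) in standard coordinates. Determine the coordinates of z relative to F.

(-4, 2)

[z]_F is the unique c with M c = z, where M has columns f1, f2.
System: -2c_1 + c_2 = 10, 3c_1 + 0c_2 = -12; solving gives c_1 = -4, c_2 = 2.
Check: -4f1 + 2f2 = (10, -12).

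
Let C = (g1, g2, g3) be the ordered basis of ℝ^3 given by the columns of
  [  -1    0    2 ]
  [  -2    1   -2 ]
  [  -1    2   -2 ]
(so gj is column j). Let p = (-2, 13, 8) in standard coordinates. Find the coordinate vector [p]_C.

Write p = c_1 g1 + ... + c_3 g3 and solve for the c_i.
Gaussian elimination on [M | p] yields c = (-4, -1, -3).
Check: -4g1 - g2 - 3g3 = (-2, 13, 8).

(-4, -1, -3)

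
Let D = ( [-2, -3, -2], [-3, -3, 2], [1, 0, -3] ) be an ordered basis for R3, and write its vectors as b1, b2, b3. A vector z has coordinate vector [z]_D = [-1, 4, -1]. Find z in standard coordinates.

[-11, -9, 13]

The coordinates say z = -b1 + 4b2 - b3; adding the scaled basis vectors gives [-11, -9, 13].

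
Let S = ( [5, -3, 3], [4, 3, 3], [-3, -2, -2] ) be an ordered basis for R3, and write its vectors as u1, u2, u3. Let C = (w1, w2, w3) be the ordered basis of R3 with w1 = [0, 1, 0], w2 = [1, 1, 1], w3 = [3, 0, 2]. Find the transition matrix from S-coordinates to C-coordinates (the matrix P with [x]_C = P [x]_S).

[[-2, 2, -2], [-1, 1, 0], [2, 1, -1]]

Let M have columns uj and N have columns wj. Then for every x, N [x]_C = x = M [x]_S, so P = N^(-1) M.
Since det N = 1, N^(-1) has integer entries; multiplying gives P = [[-2, 2, -2], [-1, 1, 0], [2, 1, -1]].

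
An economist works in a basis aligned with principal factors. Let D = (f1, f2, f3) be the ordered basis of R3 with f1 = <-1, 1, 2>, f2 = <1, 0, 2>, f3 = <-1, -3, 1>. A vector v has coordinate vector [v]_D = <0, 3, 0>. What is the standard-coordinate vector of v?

By definition v = 0·f1 + 3f2 + 0·f3.
Summing componentwise gives <3, 0, 6>.

<3, 0, 6>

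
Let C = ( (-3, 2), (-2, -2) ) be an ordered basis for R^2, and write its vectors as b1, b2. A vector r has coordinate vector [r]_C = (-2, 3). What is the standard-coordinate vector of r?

The coordinates say r = -2b1 + 3b2; adding the scaled basis vectors gives (0, -10).

(0, -10)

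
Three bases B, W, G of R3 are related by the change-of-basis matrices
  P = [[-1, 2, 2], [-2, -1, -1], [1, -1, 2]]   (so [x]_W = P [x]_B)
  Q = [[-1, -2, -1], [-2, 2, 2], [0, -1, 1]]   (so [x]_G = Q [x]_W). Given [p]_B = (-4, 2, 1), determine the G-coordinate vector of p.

Apply P to get W-coordinates (10, 5, -4), then Q to get G-coordinates.
The result is [p]_G = (-16, -18, -9).

(-16, -18, -9)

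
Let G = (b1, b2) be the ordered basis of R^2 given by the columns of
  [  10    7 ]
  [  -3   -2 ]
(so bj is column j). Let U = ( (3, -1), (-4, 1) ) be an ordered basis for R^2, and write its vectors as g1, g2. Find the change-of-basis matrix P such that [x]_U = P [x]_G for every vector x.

Take x = bj: its G-coordinates are the j-th standard unit vector, so P e_j — column j of P — equals [bj]_U.
b1 = 2g1 - g2, giving column 1 = (2, -1); repeating for each j gives P = [[2, 1], [-1, -1]].

[[2, 1], [-1, -1]]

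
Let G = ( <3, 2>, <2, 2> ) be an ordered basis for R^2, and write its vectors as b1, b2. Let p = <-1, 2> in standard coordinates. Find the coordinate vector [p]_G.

<-3, 4>

Write p = c_1 b1 + c_2 b2 and solve for the c_i.
System: 3c_1 + 2c_2 = -1, 2c_1 + 2c_2 = 2; solving gives c_1 = -3, c_2 = 4.
Check: -3b1 + 4b2 = <-1, 2>.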